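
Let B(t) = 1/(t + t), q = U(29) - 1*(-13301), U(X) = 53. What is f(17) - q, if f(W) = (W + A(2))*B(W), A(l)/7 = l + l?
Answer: -453991/34 ≈ -13353.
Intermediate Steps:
q = 13354 (q = 53 - 1*(-13301) = 53 + 13301 = 13354)
A(l) = 14*l (A(l) = 7*(l + l) = 7*(2*l) = 14*l)
B(t) = 1/(2*t)
f(W) = (28 + W)/(2*W) (f(W) = (W + 14*2)*(1/(2*W)) = (W + 28)*(1/(2*W)) = (28 + W)*(1/(2*W)) = (28 + W)/(2*W))
f(17) - q = (½)*(28 + 17)/17 - 1*13354 = (½)*(1/17)*45 - 13354 = 45/34 - 13354 = -453991/34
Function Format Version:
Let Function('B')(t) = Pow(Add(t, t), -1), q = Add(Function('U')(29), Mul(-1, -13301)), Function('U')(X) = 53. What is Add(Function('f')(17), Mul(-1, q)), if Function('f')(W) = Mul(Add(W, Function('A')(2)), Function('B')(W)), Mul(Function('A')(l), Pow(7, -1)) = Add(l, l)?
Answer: Rational(-453991, 34) ≈ -13353.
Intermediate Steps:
q = 13354 (q = Add(53, Mul(-1, -13301)) = Add(53, 13301) = 13354)
Function('A')(l) = Mul(14, l) (Function('A')(l) = Mul(7, Add(l, l)) = Mul(7, Mul(2, l)) = Mul(14, l))
Function('B')(t) = Mul(Rational(1, 2), Pow(t, -1)) (Function('B')(t) = Pow(Mul(2, t), -1) = Mul(Rational(1, 2), Pow(t, -1)))
Function('f')(W) = Mul(Rational(1, 2), Pow(W, -1), Add(28, W)) (Function('f')(W) = Mul(Add(W, Mul(14, 2)), Mul(Rational(1, 2), Pow(W, -1))) = Mul(Add(W, 28), Mul(Rational(1, 2), Pow(W, -1))) = Mul(Add(28, W), Mul(Rational(1, 2), Pow(W, -1))) = Mul(Rational(1, 2), Pow(W, -1), Add(28, W)))
Add(Function('f')(17), Mul(-1, q)) = Add(Mul(Rational(1, 2), Pow(17, -1), Add(28, 17)), Mul(-1, 13354)) = Add(Mul(Rational(1, 2), Rational(1, 17), 45), -13354) = Add(Rational(45, 34), -13354) = Rational(-453991, 34)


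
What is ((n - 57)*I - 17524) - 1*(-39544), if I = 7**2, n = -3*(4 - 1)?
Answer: 18786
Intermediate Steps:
n = -9 (n = -3*3 = -9)
I = 49
((n - 57)*I - 17524) - 1*(-39544) = ((-9 - 57)*49 - 17524) - 1*(-39544) = (-66*49 - 17524) + 39544 = (-3234 - 17524) + 39544 = -20758 + 39544 = 18786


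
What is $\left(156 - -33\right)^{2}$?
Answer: $35721$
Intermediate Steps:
$\left(156 - -33\right)^{2} = \left(156 + \left(-33 + 66\right)\right)^{2} = \left(156 + 33\right)^{2} = 189^{2} = 35721$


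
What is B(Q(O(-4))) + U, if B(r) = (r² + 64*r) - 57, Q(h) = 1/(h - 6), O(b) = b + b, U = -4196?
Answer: -834483/196 ≈ -4257.6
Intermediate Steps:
O(b) = 2*b
Q(h) = 1/(-6 + h)
B(r) = -57 + r² + 64*r
B(Q(O(-4))) + U = (-57 + (1/(-6 + 2*(-4)))² + 64/(-6 + 2*(-4))) - 4196 = (-57 + (1/(-6 - 8))² + 64/(-6 - 8)) - 4196 = (-57 + (1/(-14))² + 64/(-14)) - 4196 = (-57 + (-1/14)² + 64*(-1/14)) - 4196 = (-57 + 1/196 - 32/7) - 4196 = -12067/196 - 4196 = -834483/196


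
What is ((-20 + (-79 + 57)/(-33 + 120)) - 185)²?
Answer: 318872449/7569 ≈ 42129.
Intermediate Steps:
((-20 + (-79 + 57)/(-33 + 120)) - 185)² = ((-20 - 22/87) - 185)² = (-1762/87 - 185)² = (-17857/87)² = 318872449/7569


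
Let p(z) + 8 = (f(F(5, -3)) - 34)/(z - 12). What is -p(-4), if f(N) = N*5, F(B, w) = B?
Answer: 119/16 ≈ 7.4375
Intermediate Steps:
f(N) = 5*N
p(z) = -8 - 9/(-12 + z) (p(z) = -8 + (5*5 - 34)/(z - 12) = -8 + (25 - 34)/(-12 + z) = -8 - 9/(-12 + z))
-p(-4) = -(87 - 8*(-4))/(-12 - 4) = -(87 + 32)/(-16) = -(-1)*119/16 = -1*(-119/16) = 119/16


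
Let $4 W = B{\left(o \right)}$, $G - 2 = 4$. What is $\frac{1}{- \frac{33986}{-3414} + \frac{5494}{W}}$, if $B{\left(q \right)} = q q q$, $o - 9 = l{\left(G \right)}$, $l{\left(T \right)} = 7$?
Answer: $\frac{873984}{13389545} \approx 0.065274$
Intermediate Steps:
$G = 6$ ($G = 2 + 4 = 6$)
$o = 16$ ($o = 9 + 7 = 16$)
$B{\left(q \right)} = q^{3}$ ($B{\left(q \right)} = q^{2} q = q^{3}$)
$W = 1024$ ($W = \frac{16^{3}}{4} = \frac{1}{4} \cdot 4096 = 1024$)
$\frac{1}{- \frac{33986}{-3414} + \frac{5494}{W}} = \frac{1}{- \frac{33986}{-3414} + \frac{5494}{1024}} = \frac{1}{\left(-33986\right) \left(- \frac{1}{3414}\right) + 5494 \cdot \frac{1}{1024}} = \frac{1}{\frac{16993}{1707} + \frac{2747}{512}} = \frac{1}{\frac{13389545}{873984}} = \frac{873984}{13389545}$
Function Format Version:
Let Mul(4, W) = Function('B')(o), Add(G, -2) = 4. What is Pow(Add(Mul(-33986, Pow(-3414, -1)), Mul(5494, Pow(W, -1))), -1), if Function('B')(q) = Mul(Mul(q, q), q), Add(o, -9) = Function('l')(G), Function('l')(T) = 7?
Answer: Rational(873984, 13389545) ≈ 0.065274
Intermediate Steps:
G = 6 (G = Add(2, 4) = 6)
o = 16 (o = Add(9, 7) = 16)
Function('B')(q) = Pow(q, 3) (Function('B')(q) = Mul(Pow(q, 2), q) = Pow(q, 3))
W = 1024 (W = Mul(Rational(1, 4), Pow(16, 3)) = Mul(Rational(1, 4), 4096) = 1024)
Pow(Add(Mul(-33986, Pow(-3414, -1)), Mul(5494, Pow(W, -1))), -1) = Pow(Add(Mul(-33986, Pow(-3414, -1)), Mul(5494, Pow(1024, -1))), -1) = Pow(Add(Mul(-33986, Rational(-1, 3414)), Mul(5494, Rational(1, 1024))), -1) = Pow(Add(Rational(16993, 1707), Rational(2747, 512)), -1) = Pow(Rational(13389545, 873984), -1) = Rational(873984, 13389545)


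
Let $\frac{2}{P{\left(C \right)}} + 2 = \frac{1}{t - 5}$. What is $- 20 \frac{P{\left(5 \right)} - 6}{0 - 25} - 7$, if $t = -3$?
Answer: $- \frac{1067}{85} \approx -12.553$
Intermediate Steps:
$P{\left(C \right)} = - \frac{16}{17}$ ($P{\left(C \right)} = \frac{2}{-2 + \frac{1}{-3 - 5}} = \frac{2}{-2 + \frac{1}{-8}} = \frac{2}{-2 - \frac{1}{8}} = \frac{2}{- \frac{17}{8}} = 2 \left(- \frac{8}{17}\right) = - \frac{16}{17}$)
$- 20 \frac{P{\left(5 \right)} - 6}{0 - 25} - 7 = - 20 \frac{- \frac{16}{17} - 6}{0 - 25} - 7 = - 20 \left(- \frac{118}{17 \left(-25\right)}\right) - 7 = - 20 \left(\left(- \frac{118}{17}\right) \left(- \frac{1}{25}\right)\right) - 7 = \left(-20\right) \frac{118}{425} - 7 = - \frac{472}{85} - 7 = - \frac{1067}{85}$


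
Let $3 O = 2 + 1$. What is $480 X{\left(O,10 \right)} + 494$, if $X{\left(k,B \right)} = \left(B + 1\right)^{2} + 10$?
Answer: $63374$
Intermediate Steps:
$O = 1$ ($O = \frac{2 + 1}{3} = \frac{1}{3} \cdot 3 = 1$)
$X{\left(k,B \right)} = 10 + \left(1 + B\right)^{2}$ ($X{\left(k,B \right)} = \left(1 + B\right)^{2} + 10 = 10 + \left(1 + B\right)^{2}$)
$480 X{\left(O,10 \right)} + 494 = 480 \left(10 + \left(1 + 10\right)^{2}\right) + 494 = 480 \left(10 + 11^{2}\right) + 494 = 480 \left(10 + 121\right) + 494 = 480 \cdot 131 + 494 = 62880 + 494 = 63374$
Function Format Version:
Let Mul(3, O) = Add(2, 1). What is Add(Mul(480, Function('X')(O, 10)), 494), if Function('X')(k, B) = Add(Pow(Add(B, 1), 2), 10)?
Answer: 63374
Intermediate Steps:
O = 1 (O = Mul(Rational(1, 3), Add(2, 1)) = Mul(Rational(1, 3), 3) = 1)
Function('X')(k, B) = Add(10, Pow(Add(1, B), 2)) (Function('X')(k, B) = Add(Pow(Add(1, B), 2), 10) = Add(10, Pow(Add(1, B), 2)))
Add(Mul(480, Function('X')(O, 10)), 494) = Add(Mul(480, Add(10, Pow(Add(1, 10), 2))), 494) = Add(Mul(480, Add(10, Pow(11, 2))), 494) = Add(Mul(480, Add(10, 121)), 494) = Add(Mul(480, 131), 494) = Add(62880, 494) = 63374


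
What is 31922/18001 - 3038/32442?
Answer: 490463243/291994221 ≈ 1.6797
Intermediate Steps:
31922/18001 - 3038/32442 = 31922*(1/18001) - 3038/32442 = 31922/18001 - 1*1519/16221 = 31922/18001 - 1519/16221 = 490463243/291994221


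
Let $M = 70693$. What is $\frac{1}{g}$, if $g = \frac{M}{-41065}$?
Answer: $- \frac{41065}{70693} \approx -0.58089$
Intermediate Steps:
$g = - \frac{70693}{41065}$ ($g = \frac{70693}{-41065} = 70693 \left(- \frac{1}{41065}\right) = - \frac{70693}{41065} \approx -1.7215$)
$\frac{1}{g} = \frac{1}{- \frac{70693}{41065}} = - \frac{41065}{70693}$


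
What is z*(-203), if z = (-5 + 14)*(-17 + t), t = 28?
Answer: -20097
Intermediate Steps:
z = 99 (z = (-5 + 14)*(-17 + 28) = 9*11 = 99)
z*(-203) = 99*(-203) = -20097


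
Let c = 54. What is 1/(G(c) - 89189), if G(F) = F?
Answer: -1/89135 ≈ -1.1219e-5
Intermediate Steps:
1/(G(c) - 89189) = 1/(54 - 89189) = 1/(-89135) = -1/89135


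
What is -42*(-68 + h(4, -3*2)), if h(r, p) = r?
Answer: 2688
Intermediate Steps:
-42*(-68 + h(4, -3*2)) = -42*(-68 + 4) = -42*(-64) = 2688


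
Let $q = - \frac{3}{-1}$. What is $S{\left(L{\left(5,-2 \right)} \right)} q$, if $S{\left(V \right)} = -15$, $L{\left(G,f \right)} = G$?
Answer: $-45$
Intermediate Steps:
$q = 3$ ($q = \left(-3\right) \left(-1\right) = 3$)
$S{\left(L{\left(5,-2 \right)} \right)} q = \left(-15\right) 3 = -45$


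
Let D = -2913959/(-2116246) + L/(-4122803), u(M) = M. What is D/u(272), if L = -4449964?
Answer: 21430897422221/2373163377250336 ≈ 0.0090305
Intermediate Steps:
D = 21430897422221/8724865357538 (D = -2913959/(-2116246) - 4449964/(-4122803) = -2913959*(-1/2116246) - 4449964*(-1/4122803) = 2913959/2116246 + 4449964/4122803 = 21430897422221/8724865357538 ≈ 2.4563)
D/u(272) = (21430897422221/8724865357538)/272 = (21430897422221/8724865357538)*(1/272) = 21430897422221/2373163377250336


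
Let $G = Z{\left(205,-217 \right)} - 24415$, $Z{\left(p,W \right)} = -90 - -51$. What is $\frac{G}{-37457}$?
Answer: $\frac{24454}{37457} \approx 0.65285$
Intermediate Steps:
$Z{\left(p,W \right)} = -39$ ($Z{\left(p,W \right)} = -90 + 51 = -39$)
$G = -24454$ ($G = -39 - 24415 = -24454$)
$\frac{G}{-37457} = - \frac{24454}{-37457} = \left(-24454\right) \left(- \frac{1}{37457}\right) = \frac{24454}{37457}$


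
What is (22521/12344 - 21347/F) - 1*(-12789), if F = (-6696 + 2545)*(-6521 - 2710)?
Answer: 6050007553556129/472995923064 ≈ 12791.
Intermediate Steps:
F = 38317881 (F = -4151*(-9231) = 38317881)
(22521/12344 - 21347/F) - 1*(-12789) = (22521/12344 - 21347/38317881) - 1*(-12789) = (22521*(1/12344) - 21347*1/38317881) + 12789 = (22521/12344 - 21347/38317881) + 12789 = 862693490633/472995923064 + 12789 = 6050007553556129/472995923064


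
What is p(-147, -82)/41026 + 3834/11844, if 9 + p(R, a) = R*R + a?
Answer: 11448691/13497554 ≈ 0.84820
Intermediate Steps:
p(R, a) = -9 + a + R² (p(R, a) = -9 + (R*R + a) = -9 + (R² + a) = -9 + (a + R²) = -9 + a + R²)
p(-147, -82)/41026 + 3834/11844 = (-9 - 82 + (-147)²)/41026 + 3834/11844 = (-9 - 82 + 21609)*(1/41026) + 3834*(1/11844) = 21518*(1/41026) + 213/658 = 10759/20513 + 213/658 = 11448691/13497554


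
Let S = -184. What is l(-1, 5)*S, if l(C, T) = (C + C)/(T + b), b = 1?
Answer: 184/3 ≈ 61.333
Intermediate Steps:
l(C, T) = 2*C/(1 + T) (l(C, T) = (C + C)/(T + 1) = (2*C)/(1 + T) = 2*C/(1 + T))
l(-1, 5)*S = (2*(-1)/(1 + 5))*(-184) = (2*(-1)/6)*(-184) = (2*(-1)*(⅙))*(-184) = -⅓*(-184) = 184/3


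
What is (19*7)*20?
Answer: 2660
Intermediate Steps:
(19*7)*20 = 133*20 = 2660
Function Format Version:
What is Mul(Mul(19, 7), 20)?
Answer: 2660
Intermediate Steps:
Mul(Mul(19, 7), 20) = Mul(133, 20) = 2660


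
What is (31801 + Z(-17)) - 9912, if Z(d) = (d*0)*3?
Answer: 21889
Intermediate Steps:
Z(d) = 0 (Z(d) = 0*3 = 0)
(31801 + Z(-17)) - 9912 = (31801 + 0) - 9912 = 31801 - 9912 = 21889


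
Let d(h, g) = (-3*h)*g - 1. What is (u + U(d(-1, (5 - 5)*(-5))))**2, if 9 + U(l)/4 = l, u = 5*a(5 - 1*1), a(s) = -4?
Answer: 3600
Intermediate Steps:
d(h, g) = -1 - 3*g*h (d(h, g) = -3*g*h - 1 = -1 - 3*g*h)
u = -20 (u = 5*(-4) = -20)
U(l) = -36 + 4*l
(u + U(d(-1, (5 - 5)*(-5))))**2 = (-20 + (-36 + 4*(-1 - 3*(5 - 5)*(-5)*(-1))))**2 = (-20 + (-36 + 4*(-1 - 3*0*(-5)*(-1))))**2 = (-20 + (-36 + 4*(-1 - 3*0*(-1))))**2 = (-20 + (-36 + 4*(-1 + 0)))**2 = (-20 + (-36 + 4*(-1)))**2 = (-20 + (-36 - 4))**2 = (-20 - 40)**2 = (-60)**2 = 3600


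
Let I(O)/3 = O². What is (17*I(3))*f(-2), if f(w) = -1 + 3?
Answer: 918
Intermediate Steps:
I(O) = 3*O²
f(w) = 2
(17*I(3))*f(-2) = (17*(3*3²))*2 = (17*(3*9))*2 = (17*27)*2 = 459*2 = 918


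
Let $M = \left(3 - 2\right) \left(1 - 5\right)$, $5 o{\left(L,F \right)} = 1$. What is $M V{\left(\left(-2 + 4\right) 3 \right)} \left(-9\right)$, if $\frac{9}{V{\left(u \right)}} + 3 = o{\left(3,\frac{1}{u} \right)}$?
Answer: $- \frac{810}{7} \approx -115.71$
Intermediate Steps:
$o{\left(L,F \right)} = \frac{1}{5}$ ($o{\left(L,F \right)} = \frac{1}{5} \cdot 1 = \frac{1}{5}$)
$V{\left(u \right)} = - \frac{45}{14}$ ($V{\left(u \right)} = \frac{9}{-3 + \frac{1}{5}} = \frac{9}{- \frac{14}{5}} = 9 \left(- \frac{5}{14}\right) = - \frac{45}{14}$)
$M = -4$ ($M = 1 \left(-4\right) = -4$)
$M V{\left(\left(-2 + 4\right) 3 \right)} \left(-9\right) = \left(-4\right) \left(- \frac{45}{14}\right) \left(-9\right) = \frac{90}{7} \left(-9\right) = - \frac{810}{7}$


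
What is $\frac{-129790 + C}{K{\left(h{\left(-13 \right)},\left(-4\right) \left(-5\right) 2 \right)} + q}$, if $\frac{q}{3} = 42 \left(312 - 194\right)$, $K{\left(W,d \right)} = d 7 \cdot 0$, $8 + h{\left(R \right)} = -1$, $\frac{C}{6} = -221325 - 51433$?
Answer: $- \frac{126167}{1062} \approx -118.8$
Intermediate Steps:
$C = -1636548$ ($C = 6 \left(-221325 - 51433\right) = 6 \left(-272758\right) = -1636548$)
$h{\left(R \right)} = -9$ ($h{\left(R \right)} = -8 - 1 = -9$)
$K{\left(W,d \right)} = 0$ ($K{\left(W,d \right)} = 7 d 0 = 0$)
$q = 14868$ ($q = 3 \cdot 42 \left(312 - 194\right) = 3 \cdot 42 \cdot 118 = 3 \cdot 4956 = 14868$)
$\frac{-129790 + C}{K{\left(h{\left(-13 \right)},\left(-4\right) \left(-5\right) 2 \right)} + q} = \frac{-129790 - 1636548}{0 + 14868} = - \frac{1766338}{14868} = \left(-1766338\right) \frac{1}{14868} = - \frac{126167}{1062}$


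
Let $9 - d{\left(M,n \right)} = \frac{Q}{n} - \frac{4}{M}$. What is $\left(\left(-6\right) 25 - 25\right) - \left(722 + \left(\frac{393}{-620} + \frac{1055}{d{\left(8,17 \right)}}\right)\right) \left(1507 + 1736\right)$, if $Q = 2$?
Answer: $- \frac{534841610399}{197780} \approx -2.7042 \cdot 10^{6}$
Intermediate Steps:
$d{\left(M,n \right)} = 9 - \frac{2}{n} + \frac{4}{M}$ ($d{\left(M,n \right)} = 9 - \left(\frac{2}{n} - \frac{4}{M}\right) = 9 - \left(- \frac{4}{M} + \frac{2}{n}\right) = 9 - \frac{2}{n} + \frac{4}{M}$)
$\left(\left(-6\right) 25 - 25\right) - \left(722 + \left(\frac{393}{-620} + \frac{1055}{d{\left(8,17 \right)}}\right)\right) \left(1507 + 1736\right) = \left(\left(-6\right) 25 - 25\right) - \left(722 + \left(\frac{393}{-620} + \frac{1055}{9 - \frac{2}{17} + \frac{4}{8}}\right)\right) \left(1507 + 1736\right) = \left(-150 - 25\right) - \left(722 + \left(393 \left(- \frac{1}{620}\right) + \frac{1055}{9 - \frac{2}{17} + 4 \cdot \frac{1}{8}}\right)\right) 3243 = -175 - \left(722 - \left(\frac{393}{620} - \frac{1055}{9 - \frac{2}{17} + \frac{1}{2}}\right)\right) 3243 = -175 - \left(722 - \left(\frac{393}{620} - \frac{1055}{\frac{319}{34}}\right)\right) 3243 = -175 - \left(722 + \left(- \frac{393}{620} + 1055 \cdot \frac{34}{319}\right)\right) 3243 = -175 - \left(722 + \left(- \frac{393}{620} + \frac{35870}{319}\right)\right) 3243 = -175 - \left(722 + \frac{22114033}{197780}\right) 3243 = -175 - \frac{164911193}{197780} \cdot 3243 = -175 - \frac{534806998899}{197780} = - \frac{534841610399}{197780}$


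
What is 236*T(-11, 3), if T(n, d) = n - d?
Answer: -3304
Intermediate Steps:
236*T(-11, 3) = 236*(-11 - 1*3) = 236*(-11 - 3) = 236*(-14) = -3304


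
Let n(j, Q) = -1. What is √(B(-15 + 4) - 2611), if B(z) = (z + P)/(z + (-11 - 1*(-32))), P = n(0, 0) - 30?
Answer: 2*I*√16345/5 ≈ 51.139*I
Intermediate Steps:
P = -31 (P = -1 - 30 = -31)
B(z) = (-31 + z)/(21 + z) (B(z) = (z - 31)/(z + (-11 - 1*(-32))) = (-31 + z)/(z + (-11 + 32)) = (-31 + z)/(z + 21) = (-31 + z)/(21 + z))
√(B(-15 + 4) - 2611) = √((-31 + (-15 + 4))/(21 + (-15 + 4)) - 2611) = √((-31 - 11)/(21 - 11) - 2611) = √(-42/10 - 2611) = √((⅒)*(-42) - 2611) = √(-21/5 - 2611) = √(-13076/5) = 2*I*√16345/5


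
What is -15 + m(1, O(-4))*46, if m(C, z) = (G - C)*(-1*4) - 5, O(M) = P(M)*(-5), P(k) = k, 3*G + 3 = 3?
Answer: -61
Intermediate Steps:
G = 0 (G = -1 + (⅓)*3 = -1 + 1 = 0)
O(M) = -5*M (O(M) = M*(-5) = -5*M)
m(C, z) = -5 + 4*C (m(C, z) = (0 - C)*(-1*4) - 5 = -C*(-4) - 5 = 4*C - 5 = -5 + 4*C)
-15 + m(1, O(-4))*46 = -15 + (-5 + 4*1)*46 = -15 + (-5 + 4)*46 = -15 - 1*46 = -15 - 46 = -61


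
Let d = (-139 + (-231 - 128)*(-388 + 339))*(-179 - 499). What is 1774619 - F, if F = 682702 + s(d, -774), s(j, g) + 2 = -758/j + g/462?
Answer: 497423978802193/455549556 ≈ 1.0919e+6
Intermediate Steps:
d = -11832456 (d = (-139 - 359*(-49))*(-678) = (-139 + 17591)*(-678) = 17452*(-678) = -11832456)
s(j, g) = -2 - 758/j + g/462 (s(j, g) = -2 + (-758/j + g/462) = -2 - 758/j + g/462)
F = 311002918716971/455549556 (F = 682702 + (-2 - 758/(-11832456) + (1/462)*(-774)) = 682702 + (-2 - 758*(-1/11832456) - 129/77) = 682702 + (-2 + 379/5916228 - 129/77) = 682702 - 1674263341/455549556 = 311002918716971/455549556 ≈ 6.8270e+5)
1774619 - F = 1774619 - 1*311002918716971/455549556 = 1774619 - 311002918716971/455549556 = 497423978802193/455549556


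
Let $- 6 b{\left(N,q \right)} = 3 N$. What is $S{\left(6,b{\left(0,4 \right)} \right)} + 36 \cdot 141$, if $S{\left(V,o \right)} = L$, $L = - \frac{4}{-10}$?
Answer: $\frac{25382}{5} \approx 5076.4$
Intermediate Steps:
$b{\left(N,q \right)} = - \frac{N}{2}$ ($b{\left(N,q \right)} = - \frac{3 N}{6} = - \frac{N}{2}$)
$L = \frac{2}{5}$ ($L = \left(-4\right) \left(- \frac{1}{10}\right) = \frac{2}{5} \approx 0.4$)
$S{\left(V,o \right)} = \frac{2}{5}$
$S{\left(6,b{\left(0,4 \right)} \right)} + 36 \cdot 141 = \frac{2}{5} + 36 \cdot 141 = \frac{2}{5} + 5076 = \frac{25382}{5}$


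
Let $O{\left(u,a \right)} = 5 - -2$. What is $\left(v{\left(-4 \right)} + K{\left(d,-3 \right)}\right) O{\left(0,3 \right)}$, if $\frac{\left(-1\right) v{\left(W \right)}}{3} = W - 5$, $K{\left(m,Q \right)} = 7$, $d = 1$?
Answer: $238$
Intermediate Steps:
$v{\left(W \right)} = 15 - 3 W$ ($v{\left(W \right)} = - 3 \left(W - 5\right) = - 3 \left(-5 + W\right) = 15 - 3 W$)
$O{\left(u,a \right)} = 7$ ($O{\left(u,a \right)} = 5 + 2 = 7$)
$\left(v{\left(-4 \right)} + K{\left(d,-3 \right)}\right) O{\left(0,3 \right)} = \left(\left(15 - -12\right) + 7\right) 7 = \left(\left(15 + 12\right) + 7\right) 7 = \left(27 + 7\right) 7 = 34 \cdot 7 = 238$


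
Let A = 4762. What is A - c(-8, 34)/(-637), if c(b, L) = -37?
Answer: 3033357/637 ≈ 4761.9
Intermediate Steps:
A - c(-8, 34)/(-637) = 4762 - (-37)/(-637) = 4762 - (-37)*(-1)/637 = 4762 - 1*37/637 = 4762 - 37/637 = 3033357/637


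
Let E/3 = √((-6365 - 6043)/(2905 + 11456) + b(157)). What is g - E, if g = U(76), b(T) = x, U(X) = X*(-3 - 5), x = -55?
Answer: -608 - 3*I*√1280144327/4787 ≈ -608.0 - 22.423*I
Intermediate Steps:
U(X) = -8*X (U(X) = X*(-8) = -8*X)
b(T) = -55
g = -608 (g = -8*76 = -608)
E = 3*I*√1280144327/4787 (E = 3*√((-6365 - 6043)/(2905 + 11456) - 55) = 3*√(-12408/14361 - 55) = 3*√(-12408*1/14361 - 55) = 3*√(-4136/4787 - 55) = 3*√(-267421/4787) = 3*(I*√1280144327/4787) = 3*I*√1280144327/4787 ≈ 22.423*I)
g - E = -608 - 3*I*√1280144327/4787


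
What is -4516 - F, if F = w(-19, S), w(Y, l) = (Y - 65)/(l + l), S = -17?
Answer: -76814/17 ≈ -4518.5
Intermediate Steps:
w(Y, l) = (-65 + Y)/(2*l) (w(Y, l) = (-65 + Y)/((2*l)) = (-65 + Y)*(1/(2*l)) = (-65 + Y)/(2*l))
F = 42/17 (F = (½)*(-65 - 19)/(-17) = (½)*(-1/17)*(-84) = 42/17 ≈ 2.4706)
-4516 - F = -4516 - 1*42/17 = -4516 - 42/17 = -76814/17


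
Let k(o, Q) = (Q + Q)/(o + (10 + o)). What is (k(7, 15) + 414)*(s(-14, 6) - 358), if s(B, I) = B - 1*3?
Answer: -622875/4 ≈ -1.5572e+5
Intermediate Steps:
s(B, I) = -3 + B (s(B, I) = B - 3 = -3 + B)
k(o, Q) = 2*Q/(10 + 2*o) (k(o, Q) = (2*Q)/(10 + 2*o) = 2*Q/(10 + 2*o))
(k(7, 15) + 414)*(s(-14, 6) - 358) = (15/(5 + 7) + 414)*((-3 - 14) - 358) = (15/12 + 414)*(-17 - 358) = (15*(1/12) + 414)*(-375) = (5/4 + 414)*(-375) = (1661/4)*(-375) = -622875/4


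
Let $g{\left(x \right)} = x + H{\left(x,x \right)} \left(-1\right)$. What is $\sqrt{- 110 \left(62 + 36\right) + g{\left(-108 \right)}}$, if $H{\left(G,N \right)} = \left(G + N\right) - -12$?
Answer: $2 i \sqrt{2671} \approx 103.36 i$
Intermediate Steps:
$H{\left(G,N \right)} = 12 + G + N$ ($H{\left(G,N \right)} = \left(G + N\right) + 12 = 12 + G + N$)
$g{\left(x \right)} = -12 - x$ ($g{\left(x \right)} = x + \left(12 + x + x\right) \left(-1\right) = x + \left(12 + 2 x\right) \left(-1\right) = x - \left(12 + 2 x\right) = -12 - x$)
$\sqrt{- 110 \left(62 + 36\right) + g{\left(-108 \right)}} = \sqrt{- 110 \left(62 + 36\right) - -96} = \sqrt{\left(-110\right) 98 + \left(-12 + 108\right)} = \sqrt{-10780 + 96} = \sqrt{-10684} = 2 i \sqrt{2671}$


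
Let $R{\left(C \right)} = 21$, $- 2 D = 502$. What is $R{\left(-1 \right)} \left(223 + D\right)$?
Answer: $-588$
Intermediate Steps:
$D = -251$ ($D = \left(- \frac{1}{2}\right) 502 = -251$)
$R{\left(-1 \right)} \left(223 + D\right) = 21 \left(223 - 251\right) = 21 \left(-28\right) = -588$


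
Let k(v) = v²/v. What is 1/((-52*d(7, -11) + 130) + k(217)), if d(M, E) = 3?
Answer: 1/191 ≈ 0.0052356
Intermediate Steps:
k(v) = v
1/((-52*d(7, -11) + 130) + k(217)) = 1/((-52*3 + 130) + 217) = 1/((-156 + 130) + 217) = 1/(-26 + 217) = 1/191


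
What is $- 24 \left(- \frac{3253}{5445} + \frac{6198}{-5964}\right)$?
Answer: $\frac{35432668}{902055} \approx 39.28$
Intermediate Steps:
$- 24 \left(- \frac{3253}{5445} + \frac{6198}{-5964}\right) = - 24 \left(\left(-3253\right) \frac{1}{5445} + 6198 \left(- \frac{1}{5964}\right)\right) = - 24 \left(- \frac{3253}{5445} - \frac{1033}{994}\right) = \left(-24\right) \left(- \frac{8858167}{5412330}\right) = \frac{35432668}{902055}$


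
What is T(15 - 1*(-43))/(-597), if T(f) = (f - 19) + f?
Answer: -97/597 ≈ -0.16248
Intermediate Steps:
T(f) = -19 + 2*f (T(f) = (-19 + f) + f = -19 + 2*f)
T(15 - 1*(-43))/(-597) = (-19 + 2*(15 - 1*(-43)))/(-597) = (-19 + 2*(15 + 43))*(-1/597) = (-19 + 2*58)*(-1/597) = (-19 + 116)*(-1/597) = 97*(-1/597) = -97/597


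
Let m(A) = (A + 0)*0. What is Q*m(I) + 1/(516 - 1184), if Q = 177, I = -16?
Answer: -1/668 ≈ -0.0014970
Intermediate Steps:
m(A) = 0 (m(A) = A*0 = 0)
Q*m(I) + 1/(516 - 1184) = 177*0 + 1/(516 - 1184) = 0 + 1/(-668) = 0 - 1/668 = -1/668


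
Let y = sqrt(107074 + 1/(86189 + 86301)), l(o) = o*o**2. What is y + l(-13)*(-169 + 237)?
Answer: -149396 + sqrt(3185751318079890)/172490 ≈ -1.4907e+5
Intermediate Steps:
l(o) = o**3
y = sqrt(3185751318079890)/172490 (y = sqrt(107074 + 1/172490) = sqrt(18469194261/172490) = sqrt(3185751318079890)/172490 ≈ 327.22)
y + l(-13)*(-169 + 237) = sqrt(3185751318079890)/172490 + (-13)**3*(-169 + 237) = sqrt(3185751318079890)/172490 - 2197*68 = sqrt(3185751318079890)/172490 - 149396 = -149396 + sqrt(3185751318079890)/172490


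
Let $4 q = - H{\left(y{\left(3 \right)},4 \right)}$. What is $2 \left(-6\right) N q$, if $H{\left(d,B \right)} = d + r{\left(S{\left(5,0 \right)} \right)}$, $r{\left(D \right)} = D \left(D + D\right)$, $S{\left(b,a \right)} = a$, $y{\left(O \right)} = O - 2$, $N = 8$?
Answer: $24$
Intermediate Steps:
$y{\left(O \right)} = -2 + O$ ($y{\left(O \right)} = O - 2 = -2 + O$)
$r{\left(D \right)} = 2 D^{2}$ ($r{\left(D \right)} = D 2 D = 2 D^{2}$)
$H{\left(d,B \right)} = d$ ($H{\left(d,B \right)} = d + 2 \cdot 0^{2} = d + 2 \cdot 0 = d + 0 = d$)
$q = - \frac{1}{4}$ ($q = \frac{\left(-1\right) \left(-2 + 3\right)}{4} = \frac{\left(-1\right) 1}{4} = \frac{1}{4} \left(-1\right) = - \frac{1}{4} \approx -0.25$)
$2 \left(-6\right) N q = 2 \left(-6\right) 8 \left(- \frac{1}{4}\right) = \left(-12\right) 8 \left(- \frac{1}{4}\right) = \left(-96\right) \left(- \frac{1}{4}\right) = 24$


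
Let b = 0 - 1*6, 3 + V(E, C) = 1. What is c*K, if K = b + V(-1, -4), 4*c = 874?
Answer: -1748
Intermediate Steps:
c = 437/2 (c = (¼)*874 = 437/2 ≈ 218.50)
V(E, C) = -2 (V(E, C) = -3 + 1 = -2)
b = -6 (b = 0 - 6 = -6)
K = -8 (K = -6 - 2 = -8)
c*K = (437/2)*(-8) = -1748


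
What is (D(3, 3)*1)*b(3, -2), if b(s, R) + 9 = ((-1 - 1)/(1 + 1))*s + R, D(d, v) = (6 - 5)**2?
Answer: -14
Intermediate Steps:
D(d, v) = 1 (D(d, v) = 1**2 = 1)
b(s, R) = -9 + R - s (b(s, R) = -9 + (((-1 - 1)/(1 + 1))*s + R) = -9 + ((-2/2)*s + R) = -9 + ((-2*1/2)*s + R) = -9 + (-s + R) = -9 + (R - s) = -9 + R - s)
(D(3, 3)*1)*b(3, -2) = (1*1)*(-9 - 2 - 1*3) = 1*(-9 - 2 - 3) = 1*(-14) = -14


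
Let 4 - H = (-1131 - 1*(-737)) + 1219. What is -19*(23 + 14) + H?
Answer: -1524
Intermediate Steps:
H = -821 (H = 4 - ((-1131 - 1*(-737)) + 1219) = 4 - ((-1131 + 737) + 1219) = 4 - (-394 + 1219) = 4 - 1*825 = 4 - 825 = -821)
-19*(23 + 14) + H = -19*(23 + 14) - 821 = -19*37 - 821 = -703 - 821 = -1524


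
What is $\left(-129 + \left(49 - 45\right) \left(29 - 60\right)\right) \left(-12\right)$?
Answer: $3036$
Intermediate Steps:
$\left(-129 + \left(49 - 45\right) \left(29 - 60\right)\right) \left(-12\right) = \left(-129 + 4 \left(-31\right)\right) \left(-12\right) = \left(-129 - 124\right) \left(-12\right) = \left(-253\right) \left(-12\right) = 3036$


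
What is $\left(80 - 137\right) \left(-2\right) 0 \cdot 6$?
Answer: $0$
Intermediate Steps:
$\left(80 - 137\right) \left(-2\right) 0 \cdot 6 = - 57 \cdot 0 \cdot 6 = \left(-57\right) 0 = 0$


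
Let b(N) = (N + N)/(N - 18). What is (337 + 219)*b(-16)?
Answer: 8896/17 ≈ 523.29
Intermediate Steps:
b(N) = 2*N/(-18 + N) (b(N) = (2*N)/(-18 + N) = 2*N/(-18 + N))
(337 + 219)*b(-16) = (337 + 219)*(2*(-16)/(-18 - 16)) = 556*(2*(-16)/(-34)) = 556*(2*(-16)*(-1/34)) = 556*(16/17) = 8896/17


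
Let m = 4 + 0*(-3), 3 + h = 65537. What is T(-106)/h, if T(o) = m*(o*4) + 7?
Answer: -1689/65534 ≈ -0.025773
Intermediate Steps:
h = 65534 (h = -3 + 65537 = 65534)
m = 4 (m = 4 + 0 = 4)
T(o) = 7 + 16*o (T(o) = 4*(o*4) + 7 = 4*(4*o) + 7 = 16*o + 7 = 7 + 16*o)
T(-106)/h = (7 + 16*(-106))/65534 = (7 - 1696)*(1/65534) = -1689*1/65534 = -1689/65534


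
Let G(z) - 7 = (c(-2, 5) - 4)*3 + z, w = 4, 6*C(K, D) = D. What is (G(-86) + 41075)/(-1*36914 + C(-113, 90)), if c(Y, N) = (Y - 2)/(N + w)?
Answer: -122948/110697 ≈ -1.1107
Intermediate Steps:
C(K, D) = D/6
c(Y, N) = (-2 + Y)/(4 + N) (c(Y, N) = (Y - 2)/(N + 4) = (-2 + Y)/(4 + N))
G(z) = -19/3 + z (G(z) = 7 + (((-2 - 2)/(4 + 5) - 4)*3 + z) = 7 + ((-4/9 - 4)*3 + z) = 7 + (-40/9*3 + z) = 7 + (-40/3 + z) = -19/3 + z)
(G(-86) + 41075)/(-1*36914 + C(-113, 90)) = ((-19/3 - 86) + 41075)/(-1*36914 + (⅙)*90) = (-277/3 + 41075)/(-36914 + 15) = (122948/3)/(-36899) = (122948/3)*(-1/36899) = -122948/110697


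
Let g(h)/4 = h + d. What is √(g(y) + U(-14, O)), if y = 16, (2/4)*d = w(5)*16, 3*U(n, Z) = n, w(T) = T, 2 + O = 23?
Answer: √6294/3 ≈ 26.445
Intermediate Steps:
O = 21 (O = -2 + 23 = 21)
U(n, Z) = n/3
d = 160 (d = 2*(5*16) = 2*80 = 160)
g(h) = 640 + 4*h (g(h) = 4*(h + 160) = 4*(160 + h) = 640 + 4*h)
√(g(y) + U(-14, O)) = √((640 + 4*16) + (⅓)*(-14)) = √((640 + 64) - 14/3) = √(704 - 14/3) = √(2098/3) = √6294/3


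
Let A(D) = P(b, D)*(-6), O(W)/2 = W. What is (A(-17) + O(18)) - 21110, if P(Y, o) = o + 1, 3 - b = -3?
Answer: -20978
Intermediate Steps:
b = 6 (b = 3 - 1*(-3) = 3 + 3 = 6)
O(W) = 2*W
P(Y, o) = 1 + o
A(D) = -6 - 6*D (A(D) = (1 + D)*(-6) = -6 - 6*D)
(A(-17) + O(18)) - 21110 = ((-6 - 6*(-17)) + 2*18) - 21110 = ((-6 + 102) + 36) - 21110 = (96 + 36) - 21110 = 132 - 21110 = -20978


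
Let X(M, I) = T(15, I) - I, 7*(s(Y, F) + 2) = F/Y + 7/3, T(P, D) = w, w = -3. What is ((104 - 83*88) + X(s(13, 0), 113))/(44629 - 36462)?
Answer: -7316/8167 ≈ -0.89580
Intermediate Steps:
T(P, D) = -3
s(Y, F) = -5/3 + F/(7*Y) (s(Y, F) = -2 + (F/Y + 7/3)/7 = -2 + (7/3 + F/Y)/7 = -2 + (⅓ + F/(7*Y)) = -5/3 + F/(7*Y))
X(M, I) = -3 - I
((104 - 83*88) + X(s(13, 0), 113))/(44629 - 36462) = ((104 - 83*88) + (-3 - 1*113))/(44629 - 36462) = ((104 - 7304) + (-3 - 113))/8167 = (-7200 - 116)*(1/8167) = -7316*1/8167 = -7316/8167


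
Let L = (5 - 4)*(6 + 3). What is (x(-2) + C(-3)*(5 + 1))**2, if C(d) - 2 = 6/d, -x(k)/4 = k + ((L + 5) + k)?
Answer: 1600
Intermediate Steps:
L = 9 (L = 1*9 = 9)
x(k) = -56 - 8*k (x(k) = -4*(k + ((9 + 5) + k)) = -4*(k + (14 + k)) = -4*(14 + 2*k) = -56 - 8*k)
C(d) = 2 + 6/d
(x(-2) + C(-3)*(5 + 1))**2 = ((-56 - 8*(-2)) + (2 + 6/(-3))*(5 + 1))**2 = ((-56 + 16) + (2 + 6*(-1/3))*6)**2 = (-40 + (2 - 2)*6)**2 = (-40 + 0*6)**2 = (-40 + 0)**2 = (-40)**2 = 1600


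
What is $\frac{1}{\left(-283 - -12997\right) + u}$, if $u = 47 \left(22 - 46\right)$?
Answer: $\frac{1}{11586} \approx 8.6311 \cdot 10^{-5}$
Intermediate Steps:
$u = -1128$ ($u = 47 \left(-24\right) = -1128$)
$\frac{1}{\left(-283 - -12997\right) + u} = \frac{1}{\left(-283 - -12997\right) - 1128} = \frac{1}{\left(-283 + 12997\right) - 1128} = \frac{1}{12714 - 1128} = \frac{1}{11586}$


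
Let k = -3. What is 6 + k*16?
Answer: -42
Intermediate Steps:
6 + k*16 = 6 - 3*16 = 6 - 48 = -42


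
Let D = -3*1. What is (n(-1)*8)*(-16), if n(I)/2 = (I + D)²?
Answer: -4096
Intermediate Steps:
D = -3
n(I) = 2*(-3 + I)² (n(I) = 2*(I - 3)² = 2*(-3 + I)²)
(n(-1)*8)*(-16) = ((2*(-3 - 1)²)*8)*(-16) = ((2*(-4)²)*8)*(-16) = ((2*16)*8)*(-16) = (32*8)*(-16) = 256*(-16) = -4096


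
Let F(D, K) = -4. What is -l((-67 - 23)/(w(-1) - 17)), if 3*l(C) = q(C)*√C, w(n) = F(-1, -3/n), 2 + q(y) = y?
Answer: -16*√210/147 ≈ -1.5773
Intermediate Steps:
q(y) = -2 + y
w(n) = -4
l(C) = √C*(-2 + C)/3 (l(C) = ((-2 + C)*√C)/3 = (√C*(-2 + C))/3 = √C*(-2 + C)/3)
-l((-67 - 23)/(w(-1) - 17)) = -√((-67 - 23)/(-4 - 17))*(-2 + (-67 - 23)/(-4 - 17))/3 = -√(-90/(-21))*(-2 - 90/(-21))/3 = -√(-90*(-1/21))*(-2 - 90*(-1/21))/3 = -√(30/7)*(-2 + 30/7)/3 = -√210/7*16/(3*7) = -16*√210/147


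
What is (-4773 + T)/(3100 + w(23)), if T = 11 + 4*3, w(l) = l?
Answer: -4750/3123 ≈ -1.5210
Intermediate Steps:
T = 23 (T = 11 + 12 = 23)
(-4773 + T)/(3100 + w(23)) = (-4773 + 23)/(3100 + 23) = -4750/3123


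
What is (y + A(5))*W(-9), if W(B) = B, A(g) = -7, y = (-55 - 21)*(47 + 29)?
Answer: 52047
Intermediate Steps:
y = -5776 (y = -76*76 = -5776)
(y + A(5))*W(-9) = (-5776 - 7)*(-9) = -5783*(-9) = 52047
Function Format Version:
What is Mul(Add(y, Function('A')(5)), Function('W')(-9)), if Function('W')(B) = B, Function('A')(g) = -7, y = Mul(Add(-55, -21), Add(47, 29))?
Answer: 52047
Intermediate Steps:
y = -5776 (y = Mul(-76, 76) = -5776)
Mul(Add(y, Function('A')(5)), Function('W')(-9)) = Mul(Add(-5776, -7), -9) = Mul(-5783, -9) = 52047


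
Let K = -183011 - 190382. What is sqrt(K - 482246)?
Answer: 3*I*sqrt(95071) ≈ 925.01*I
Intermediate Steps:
K = -373393
sqrt(K - 482246) = sqrt(-373393 - 482246) = sqrt(-855639) = 3*I*sqrt(95071)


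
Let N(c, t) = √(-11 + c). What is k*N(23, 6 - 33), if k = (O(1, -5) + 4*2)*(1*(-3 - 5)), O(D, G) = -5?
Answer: -48*√3 ≈ -83.138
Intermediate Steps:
k = -24 (k = (-5 + 4*2)*(1*(-3 - 5)) = (-5 + 8)*(1*(-8)) = 3*(-8) = -24)
k*N(23, 6 - 33) = -24*√(-11 + 23) = -48*√3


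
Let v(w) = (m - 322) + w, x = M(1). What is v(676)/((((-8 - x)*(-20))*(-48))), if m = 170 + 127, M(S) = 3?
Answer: -217/3520 ≈ -0.061648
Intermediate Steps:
m = 297
x = 3
v(w) = -25 + w (v(w) = (297 - 322) + w = -25 + w)
v(676)/((((-8 - x)*(-20))*(-48))) = (-25 + 676)/((((-8 - 1*3)*(-20))*(-48))) = 651/((((-8 - 3)*(-20))*(-48))) = 651/((-11*(-20)*(-48))) = 651/((220*(-48))) = 651/(-10560) = 651*(-1/10560) = -217/3520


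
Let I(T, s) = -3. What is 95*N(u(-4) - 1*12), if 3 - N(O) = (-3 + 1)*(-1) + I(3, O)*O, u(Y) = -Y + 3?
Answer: -1330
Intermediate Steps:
u(Y) = 3 - Y
N(O) = 1 + 3*O (N(O) = 3 - ((-3 + 1)*(-1) - 3*O) = 3 - (-2*(-1) - 3*O) = 3 - (2 - 3*O) = 3 + (-2 + 3*O) = 1 + 3*O)
95*N(u(-4) - 1*12) = 95*(1 + 3*((3 - 1*(-4)) - 1*12)) = 95*(1 + 3*((3 + 4) - 12)) = 95*(1 + 3*(7 - 12)) = 95*(1 + 3*(-5)) = 95*(1 - 15) = 95*(-14) = -1330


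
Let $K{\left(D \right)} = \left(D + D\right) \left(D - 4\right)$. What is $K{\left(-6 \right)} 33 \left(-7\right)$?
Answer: $-27720$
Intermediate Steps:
$K{\left(D \right)} = 2 D \left(-4 + D\right)$
$K{\left(-6 \right)} 33 \left(-7\right) = 2 \left(-6\right) \left(-4 - 6\right) 33 \left(-7\right) = 2 \left(-6\right) \left(-10\right) 33 \left(-7\right) = 120 \cdot 33 \left(-7\right) = 3960 \left(-7\right) = -27720$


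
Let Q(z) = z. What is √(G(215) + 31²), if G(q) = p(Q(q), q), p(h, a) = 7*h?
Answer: 3*√274 ≈ 49.659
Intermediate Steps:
G(q) = 7*q
√(G(215) + 31²) = √(7*215 + 31²) = √(1505 + 961) = √2466 = 3*√274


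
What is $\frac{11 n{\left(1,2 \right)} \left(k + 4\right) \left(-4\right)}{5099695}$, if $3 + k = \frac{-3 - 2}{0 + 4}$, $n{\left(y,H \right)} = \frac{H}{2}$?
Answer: $\frac{11}{5099695} \approx 2.157 \cdot 10^{-6}$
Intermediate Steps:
$n{\left(y,H \right)} = \frac{H}{2}$ ($n{\left(y,H \right)} = H \frac{1}{2} = \frac{H}{2}$)
$k = - \frac{17}{4}$ ($k = -3 + \frac{-3 - 2}{0 + 4} = -3 - \frac{5}{4} = - \frac{17}{4} \approx -4.25$)
$\frac{11 n{\left(1,2 \right)} \left(k + 4\right) \left(-4\right)}{5099695} = \frac{11 \cdot \frac{1}{2} \cdot 2 \left(- \frac{17}{4} + 4\right) \left(-4\right)}{5099695} = 11 \cdot 1 \left(\left(- \frac{1}{4}\right) \left(-4\right)\right) \frac{1}{5099695} = 11 \cdot 1 \cdot \frac{1}{5099695} = 11 \cdot \frac{1}{5099695} = \frac{11}{5099695}$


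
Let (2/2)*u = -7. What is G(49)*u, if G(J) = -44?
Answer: 308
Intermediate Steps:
u = -7
G(49)*u = -44*(-7) = 308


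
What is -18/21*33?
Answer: -198/7 ≈ -28.286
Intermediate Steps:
-18/21*33 = -18*1/21*33 = -6/7*33 = -198/7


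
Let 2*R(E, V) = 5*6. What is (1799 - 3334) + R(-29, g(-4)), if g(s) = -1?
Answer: -1520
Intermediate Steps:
R(E, V) = 15 (R(E, V) = (5*6)/2 = (½)*30 = 15)
(1799 - 3334) + R(-29, g(-4)) = (1799 - 3334) + 15 = -1535 + 15 = -1520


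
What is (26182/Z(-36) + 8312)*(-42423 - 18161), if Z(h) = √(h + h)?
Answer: -503574208 + 396552572*I*√2/3 ≈ -5.0357e+8 + 1.8694e+8*I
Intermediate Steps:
Z(h) = √2*√h (Z(h) = √(2*h) = √2*√h)
(26182/Z(-36) + 8312)*(-42423 - 18161) = (26182/((√2*√(-36))) + 8312)*(-42423 - 18161) = (26182/((√2*(6*I))) + 8312)*(-60584) = (26182/((6*I*√2)) + 8312)*(-60584) = (26182*(-I*√2/12) + 8312)*(-60584) = (-13091*I*√2/6 + 8312)*(-60584) = (8312 - 13091*I*√2/6)*(-60584) = -503574208 + 396552572*I*√2/3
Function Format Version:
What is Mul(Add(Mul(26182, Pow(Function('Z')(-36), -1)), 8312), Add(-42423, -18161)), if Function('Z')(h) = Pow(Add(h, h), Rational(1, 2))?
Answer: Add(-503574208, Mul(Rational(396552572, 3), I, Pow(2, Rational(1, 2)))) ≈ Add(-5.0357e+8, Mul(1.8694e+8, I))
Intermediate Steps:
Function('Z')(h) = Mul(Pow(2, Rational(1, 2)), Pow(h, Rational(1, 2))) (Function('Z')(h) = Pow(Mul(2, h), Rational(1, 2)) = Mul(Pow(2, Rational(1, 2)), Pow(h, Rational(1, 2))))
Mul(Add(Mul(26182, Pow(Function('Z')(-36), -1)), 8312), Add(-42423, -18161)) = Mul(Add(Mul(26182, Pow(Mul(Pow(2, Rational(1, 2)), Pow(-36, Rational(1, 2))), -1)), 8312), Add(-42423, -18161)) = Mul(Add(Mul(26182, Pow(Mul(Pow(2, Rational(1, 2)), Mul(6, I)), -1)), 8312), -60584) = Mul(Add(Mul(26182, Pow(Mul(6, I, Pow(2, Rational(1, 2))), -1)), 8312), -60584) = Mul(Add(Mul(26182, Mul(Rational(-1, 12), I, Pow(2, Rational(1, 2)))), 8312), -60584) = Mul(Add(Mul(Rational(-13091, 6), I, Pow(2, Rational(1, 2))), 8312), -60584) = Mul(Add(8312, Mul(Rational(-13091, 6), I, Pow(2, Rational(1, 2)))), -60584) = Add(-503574208, Mul(Rational(396552572, 3), I, Pow(2, Rational(1, 2))))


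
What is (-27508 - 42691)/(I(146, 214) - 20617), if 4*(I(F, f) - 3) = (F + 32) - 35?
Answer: 280796/82313 ≈ 3.4113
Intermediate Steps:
I(F, f) = 9/4 + F/4 (I(F, f) = 3 + ((F + 32) - 35)/4 = 3 + ((32 + F) - 35)/4 = 3 + (-3 + F)/4 = 3 + (-¾ + F/4) = 9/4 + F/4)
(-27508 - 42691)/(I(146, 214) - 20617) = (-27508 - 42691)/((9/4 + (¼)*146) - 20617) = -70199/((9/4 + 73/2) - 20617) = -70199/(155/4 - 20617) = -70199/(-82313/4) = -70199*(-4/82313) = 280796/82313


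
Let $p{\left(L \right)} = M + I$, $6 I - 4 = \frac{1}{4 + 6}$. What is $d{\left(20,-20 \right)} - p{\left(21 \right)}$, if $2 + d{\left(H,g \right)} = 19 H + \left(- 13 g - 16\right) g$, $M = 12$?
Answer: $- \frac{270881}{60} \approx -4514.7$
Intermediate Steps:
$I = \frac{41}{60}$ ($I = \frac{2}{3} + \frac{1}{6 \left(4 + 6\right)} = \frac{2}{3} + \frac{1}{6 \cdot 10} = \frac{2}{3} + \frac{1}{6} \cdot \frac{1}{10} = \frac{2}{3} + \frac{1}{60} = \frac{41}{60} \approx 0.68333$)
$d{\left(H,g \right)} = -2 + 19 H + g \left(-16 - 13 g\right)$ ($d{\left(H,g \right)} = -2 + \left(19 H + \left(- 13 g - 16\right) g\right) = -2 + \left(19 H + \left(-16 - 13 g\right) g\right) = -2 + \left(19 H + g \left(-16 - 13 g\right)\right) = -2 + 19 H + g \left(-16 - 13 g\right)$)
$p{\left(L \right)} = \frac{761}{60}$ ($p{\left(L \right)} = 12 + \frac{41}{60} = \frac{761}{60}$)
$d{\left(20,-20 \right)} - p{\left(21 \right)} = \left(-2 - -320 - 13 \left(-20\right)^{2} + 19 \cdot 20\right) - \frac{761}{60} = \left(-2 + 320 - 5200 + 380\right) - \frac{761}{60} = -4502 - \frac{761}{60} = - \frac{270881}{60}$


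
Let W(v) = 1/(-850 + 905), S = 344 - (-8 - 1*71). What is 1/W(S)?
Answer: 55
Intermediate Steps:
S = 423 (S = 344 - (-8 - 71) = 344 - 1*(-79) = 344 + 79 = 423)
W(v) = 1/55
1/W(S) = 1/(1/55) = 55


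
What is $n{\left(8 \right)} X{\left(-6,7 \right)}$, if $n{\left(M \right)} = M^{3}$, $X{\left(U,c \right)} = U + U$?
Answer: $-6144$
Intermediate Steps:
$X{\left(U,c \right)} = 2 U$
$n{\left(8 \right)} X{\left(-6,7 \right)} = 8^{3} \cdot 2 \left(-6\right) = 512 \left(-12\right) = -6144$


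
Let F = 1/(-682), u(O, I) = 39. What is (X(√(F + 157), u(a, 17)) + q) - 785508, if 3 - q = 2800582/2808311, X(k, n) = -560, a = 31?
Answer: -2207517786797/2808311 ≈ -7.8607e+5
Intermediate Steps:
F = -1/682 ≈ -0.0014663
q = 5624351/2808311 (q = 3 - 2800582/2808311 = 5624351/2808311 ≈ 2.0028)
(X(√(F + 157), u(a, 17)) + q) - 785508 = (-560 + 5624351/2808311) - 785508 = -1567029809/2808311 - 785508 = -2207517786797/2808311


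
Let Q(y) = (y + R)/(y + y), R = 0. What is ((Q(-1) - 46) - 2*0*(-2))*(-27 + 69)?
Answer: -1911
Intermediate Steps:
Q(y) = ½ (Q(y) = (y + 0)/(y + y) = y/((2*y)) = y*(1/(2*y)) = ½)
((Q(-1) - 46) - 2*0*(-2))*(-27 + 69) = ((½ - 46) - 2*0*(-2))*(-27 + 69) = (-91/2 + 0*(-2))*42 = (-91/2 + 0)*42 = -91/2*42 = -1911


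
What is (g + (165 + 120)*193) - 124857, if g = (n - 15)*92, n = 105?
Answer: -61572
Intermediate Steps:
g = 8280 (g = (105 - 15)*92 = 90*92 = 8280)
(g + (165 + 120)*193) - 124857 = (8280 + (165 + 120)*193) - 124857 = (8280 + 285*193) - 124857 = (8280 + 55005) - 124857 = 63285 - 124857 = -61572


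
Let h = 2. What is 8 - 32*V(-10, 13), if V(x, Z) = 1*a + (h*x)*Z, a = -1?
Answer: 8360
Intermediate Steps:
V(x, Z) = -1 + 2*Z*x (V(x, Z) = 1*(-1) + (2*x)*Z = -1 + 2*Z*x)
8 - 32*V(-10, 13) = 8 - 32*(-1 + 2*13*(-10)) = 8 - 32*(-1 - 260) = 8 - 32*(-261) = 8 + 8352 = 8360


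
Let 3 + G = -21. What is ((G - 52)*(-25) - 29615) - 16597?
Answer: -44312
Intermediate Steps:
G = -24 (G = -3 - 21 = -24)
((G - 52)*(-25) - 29615) - 16597 = ((-24 - 52)*(-25) - 29615) - 16597 = (-76*(-25) - 29615) - 16597 = (1900 - 29615) - 16597 = -27715 - 16597 = -44312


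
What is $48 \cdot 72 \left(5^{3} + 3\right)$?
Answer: $442368$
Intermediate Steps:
$48 \cdot 72 \left(5^{3} + 3\right) = 3456 \left(125 + 3\right) = 3456 \cdot 128 = 442368$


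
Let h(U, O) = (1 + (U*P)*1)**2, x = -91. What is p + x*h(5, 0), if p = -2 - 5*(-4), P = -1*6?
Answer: -76513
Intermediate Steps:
P = -6
p = 18 (p = -2 + 20 = 18)
h(U, O) = (1 - 6*U)**2 (h(U, O) = (1 + (U*(-6))*1)**2 = (1 - 6*U*1)**2 = (1 - 6*U)**2)
p + x*h(5, 0) = 18 - 91*(-1 + 6*5)**2 = 18 - 91*(-1 + 30)**2 = 18 - 91*29**2 = 18 - 91*841 = 18 - 76531 = -76513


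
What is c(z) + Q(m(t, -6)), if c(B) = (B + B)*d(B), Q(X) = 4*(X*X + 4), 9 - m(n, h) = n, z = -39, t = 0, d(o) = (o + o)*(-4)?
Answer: -23996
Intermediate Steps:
d(o) = -8*o (d(o) = (2*o)*(-4) = -8*o)
m(n, h) = 9 - n
Q(X) = 16 + 4*X² (Q(X) = 4*(X² + 4) = 4*(4 + X²) = 16 + 4*X²)
c(B) = -16*B² (c(B) = (B + B)*(-8*B) = (2*B)*(-8*B) = -16*B²)
c(z) + Q(m(t, -6)) = -16*(-39)² + (16 + 4*(9 - 1*0)²) = -16*1521 + (16 + 4*(9 + 0)²) = -24336 + (16 + 4*9²) = -24336 + (16 + 4*81) = -24336 + (16 + 324) = -24336 + 340 = -23996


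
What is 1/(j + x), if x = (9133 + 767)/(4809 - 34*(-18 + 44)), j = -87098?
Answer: -157/13673990 ≈ -1.1482e-5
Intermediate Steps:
x = 396/157 (x = 9900/(4809 - 34*26) = 9900/(4809 - 884) = 9900/3925 = 9900*(1/3925) = 396/157 ≈ 2.5223)
1/(j + x) = 1/(-87098 + 396/157) = 1/(-13673990/157) = -157/13673990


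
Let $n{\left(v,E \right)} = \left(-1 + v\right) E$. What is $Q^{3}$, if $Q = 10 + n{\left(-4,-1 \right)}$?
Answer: $3375$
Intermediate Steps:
$n{\left(v,E \right)} = E \left(-1 + v\right)$
$Q = 15$ ($Q = 10 - \left(-1 - 4\right) = 10 - -5 = 10 + 5 = 15$)
$Q^{3} = 15^{3} = 3375$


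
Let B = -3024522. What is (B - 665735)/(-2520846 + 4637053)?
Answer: -3690257/2116207 ≈ -1.7438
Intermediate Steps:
(B - 665735)/(-2520846 + 4637053) = (-3024522 - 665735)/(-2520846 + 4637053) = -3690257/2116207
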